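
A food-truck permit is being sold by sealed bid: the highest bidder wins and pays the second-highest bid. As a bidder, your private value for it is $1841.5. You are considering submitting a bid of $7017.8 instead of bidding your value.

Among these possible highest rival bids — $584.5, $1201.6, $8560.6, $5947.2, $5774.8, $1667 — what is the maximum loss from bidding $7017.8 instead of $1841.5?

$584.5: same outcome either way → loss $0.
$1201.6: same outcome either way → loss $0.
$8560.6: same outcome either way → loss $0.
$5947.2: truthful gives $0, deviation gives −$4105.7 → loss $4105.7.
$5774.8: truthful gives $0, deviation gives −$3933.3 → loss $3933.3.
$1667: same outcome either way → loss $0.
Maximum loss: $4105.7.

$4105.7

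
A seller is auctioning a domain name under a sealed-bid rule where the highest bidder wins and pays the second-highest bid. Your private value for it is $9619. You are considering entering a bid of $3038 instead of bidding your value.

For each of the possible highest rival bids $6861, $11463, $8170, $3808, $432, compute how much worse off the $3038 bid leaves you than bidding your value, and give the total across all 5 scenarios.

The deviation costs you only when the competing bid falls strictly between $3038 and $9619; elsewhere both bids give the same outcome.
$6861: truthful payoff $2758, deviation payoff $0 → loss $2758.
$11463: outcomes coincide → loss $0.
$8170: truthful payoff $1449, deviation payoff $0 → loss $1449.
$3808: truthful payoff $5811, deviation payoff $0 → loss $5811.
$432: outcomes coincide → loss $0.
Total loss = $2758 + $1449 + $5811 = $10018.
Truthful bidding weakly dominates here: raising your bid can only win items priced above your value, and lowering it can only forfeit items priced below.

$10018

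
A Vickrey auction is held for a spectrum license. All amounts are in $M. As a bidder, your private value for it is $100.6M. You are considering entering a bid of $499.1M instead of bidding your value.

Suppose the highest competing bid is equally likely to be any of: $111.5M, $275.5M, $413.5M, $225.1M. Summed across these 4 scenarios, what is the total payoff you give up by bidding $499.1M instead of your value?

The deviation costs you only when the competing bid falls strictly between $100.6M and $499.1M; elsewhere both bids give the same outcome.
$111.5M: truthful payoff $0M, deviation payoff −$10.9M → loss $10.9M.
$275.5M: truthful payoff $0M, deviation payoff −$174.9M → loss $174.9M.
$413.5M: truthful payoff $0M, deviation payoff −$312.9M → loss $312.9M.
$225.1M: truthful payoff $0M, deviation payoff −$124.5M → loss $124.5M.
Total loss = $10.9M + $174.9M + $312.9M + $124.5M = $623.2M.

$623.2M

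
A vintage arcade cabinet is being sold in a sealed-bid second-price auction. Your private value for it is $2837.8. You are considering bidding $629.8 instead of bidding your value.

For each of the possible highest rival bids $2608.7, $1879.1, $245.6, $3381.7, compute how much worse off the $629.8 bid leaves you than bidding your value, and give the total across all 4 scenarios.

$1187.8

The deviation costs you only when the competing bid falls strictly between $629.8 and $2837.8; elsewhere both bids give the same outcome.
$2608.7: truthful payoff $229.1, deviation payoff $0 → loss $229.1.
$1879.1: truthful payoff $958.7, deviation payoff $0 → loss $958.7.
$245.6: outcomes coincide → loss $0.
$3381.7: outcomes coincide → loss $0.
Total loss = $229.1 + $958.7 = $1187.8.
Truthful bidding weakly dominates here: raising your bid can only win items priced above your value, and lowering it can only forfeit items priced below.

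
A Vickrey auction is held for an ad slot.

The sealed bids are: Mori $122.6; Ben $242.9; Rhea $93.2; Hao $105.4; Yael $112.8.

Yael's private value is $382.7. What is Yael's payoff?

$0

Highest bid: Ben at $242.9, so Ben wins.
Second-highest bid: Mori at $122.6 — that is the price the winner pays.
Yael did not win, so Yael pays nothing and receives nothing: payoff $0.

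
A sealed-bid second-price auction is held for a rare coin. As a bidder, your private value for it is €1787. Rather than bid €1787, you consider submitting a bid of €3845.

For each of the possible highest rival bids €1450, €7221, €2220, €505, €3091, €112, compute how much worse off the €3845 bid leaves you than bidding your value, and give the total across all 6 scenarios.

€1737

The deviation costs you only when the competing bid falls strictly between €1787 and €3845; elsewhere both bids give the same outcome.
€1450: outcomes coincide → loss €0.
€7221: outcomes coincide → loss €0.
€2220: truthful payoff €0, deviation payoff −€433 → loss €433.
€505: outcomes coincide → loss €0.
€3091: truthful payoff €0, deviation payoff −€1304 → loss €1304.
€112: outcomes coincide → loss €0.
Total loss = €433 + €1304 = €1737.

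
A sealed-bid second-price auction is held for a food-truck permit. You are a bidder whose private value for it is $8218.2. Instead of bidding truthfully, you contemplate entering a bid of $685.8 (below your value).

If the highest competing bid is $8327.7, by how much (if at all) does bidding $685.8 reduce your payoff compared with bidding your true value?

$0

Bidding your value $8218.2: you lose (since $8218.2 < $8327.7). Payoff $0.
Bidding $685.8: you lose. Payoff $0.
Difference = $0 − $0 = $0; both bids lead to the same outcome because the competing bid is above both your value and your alternative bid.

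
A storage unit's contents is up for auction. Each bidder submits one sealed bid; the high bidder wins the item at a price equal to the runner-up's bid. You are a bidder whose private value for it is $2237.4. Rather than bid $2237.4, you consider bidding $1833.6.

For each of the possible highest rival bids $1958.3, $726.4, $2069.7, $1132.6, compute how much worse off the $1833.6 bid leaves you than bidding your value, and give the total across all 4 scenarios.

$446.8

The deviation costs you only when the competing bid falls strictly between $1833.6 and $2237.4; elsewhere both bids give the same outcome.
$1958.3: truthful payoff $279.1, deviation payoff $0 → loss $279.1.
$726.4: outcomes coincide → loss $0.
$2069.7: truthful payoff $167.7, deviation payoff $0 → loss $167.7.
$1132.6: outcomes coincide → loss $0.
Total loss = $279.1 + $167.7 = $446.8.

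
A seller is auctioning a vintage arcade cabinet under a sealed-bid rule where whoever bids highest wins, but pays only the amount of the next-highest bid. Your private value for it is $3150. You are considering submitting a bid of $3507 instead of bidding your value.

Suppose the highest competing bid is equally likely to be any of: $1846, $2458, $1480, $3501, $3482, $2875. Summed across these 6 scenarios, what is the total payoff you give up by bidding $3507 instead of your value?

The deviation costs you only when the competing bid falls strictly between $3150 and $3507; elsewhere both bids give the same outcome.
$1846: outcomes coincide → loss $0.
$2458: outcomes coincide → loss $0.
$1480: outcomes coincide → loss $0.
$3501: truthful payoff $0, deviation payoff −$351 → loss $351.
$3482: truthful payoff $0, deviation payoff −$332 → loss $332.
$2875: outcomes coincide → loss $0.
Total loss = $351 + $332 = $683.

$683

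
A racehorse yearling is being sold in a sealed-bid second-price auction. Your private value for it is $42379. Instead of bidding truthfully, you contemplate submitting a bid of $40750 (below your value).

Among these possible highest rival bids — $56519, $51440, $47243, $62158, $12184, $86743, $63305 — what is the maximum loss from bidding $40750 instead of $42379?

$0

$56519: same outcome either way → loss $0.
$51440: same outcome either way → loss $0.
$47243: same outcome either way → loss $0.
$62158: same outcome either way → loss $0.
$12184: same outcome either way → loss $0.
$86743: same outcome either way → loss $0.
$63305: same outcome either way → loss $0.
Maximum loss: $0.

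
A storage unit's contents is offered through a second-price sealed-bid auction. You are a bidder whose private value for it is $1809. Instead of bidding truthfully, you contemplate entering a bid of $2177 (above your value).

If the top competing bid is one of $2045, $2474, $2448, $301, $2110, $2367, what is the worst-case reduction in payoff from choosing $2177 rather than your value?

$2045: truthful gives $0, deviation gives −$236 → loss $236.
$2474: same outcome either way → loss $0.
$2448: same outcome either way → loss $0.
$301: same outcome either way → loss $0.
$2110: truthful gives $0, deviation gives −$301 → loss $301.
$2367: same outcome either way → loss $0.
Maximum loss: $301.

$301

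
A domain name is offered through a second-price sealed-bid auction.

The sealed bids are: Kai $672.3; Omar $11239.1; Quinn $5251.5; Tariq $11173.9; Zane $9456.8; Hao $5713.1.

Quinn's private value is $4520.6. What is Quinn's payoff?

Highest bid: Omar at $11239.1, so Omar wins.
Second-highest bid: Tariq at $11173.9 — that is the price the winner pays.
Quinn did not win, so Quinn pays nothing and receives nothing: payoff $0.

$0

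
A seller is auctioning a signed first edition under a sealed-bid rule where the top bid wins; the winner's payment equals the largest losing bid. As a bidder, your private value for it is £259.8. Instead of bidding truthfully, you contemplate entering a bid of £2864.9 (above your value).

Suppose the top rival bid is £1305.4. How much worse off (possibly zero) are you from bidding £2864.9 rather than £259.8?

Bidding your value £259.8: you lose (since £259.8 < £1305.4). Payoff £0.
Bidding £2864.9: you win and pay £1305.4. Payoff £259.8 − £1305.4 = −£1045.6.
The competing bid £1305.4 lies between your value and your inflated bid, so overbidding wins an item priced above your value.
Loss from deviating = £0 − (−£1045.6) = £1045.6.
Because the price is fixed by the runner-up's bid, deviating from your value can only change a good outcome into a bad one — never the reverse.

£1045.6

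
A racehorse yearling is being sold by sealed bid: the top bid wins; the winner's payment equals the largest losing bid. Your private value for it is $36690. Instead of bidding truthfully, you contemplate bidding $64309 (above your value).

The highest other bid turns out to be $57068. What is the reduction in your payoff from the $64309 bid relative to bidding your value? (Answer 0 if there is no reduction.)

$20378

Bidding your value $36690: you lose (since $36690 < $57068). Payoff $0.
Bidding $64309: you win and pay $57068. Payoff $36690 − $57068 = −$20378.
The competing bid $57068 lies between your value and your inflated bid, so overbidding wins an item priced above your value.
Loss from deviating = $0 − (−$20378) = $20378.
In a second-price auction your bid sets only whether you win, not what you pay, so bidding your true value is weakly dominant.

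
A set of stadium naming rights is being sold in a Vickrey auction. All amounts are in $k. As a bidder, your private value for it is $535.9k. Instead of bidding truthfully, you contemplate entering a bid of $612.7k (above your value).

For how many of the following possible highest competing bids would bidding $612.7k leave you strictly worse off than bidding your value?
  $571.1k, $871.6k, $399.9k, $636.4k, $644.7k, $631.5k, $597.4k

The deviation hurts exactly when the highest competing bid lies strictly between $535.9k and $612.7k — overbidding then wins at a price above your value.
$571.1k: inside the interval → strictly worse (loss $35.2k).
$871.6k: above both → same outcome either way.
$399.9k: below both → same outcome either way.
$636.4k: above both → same outcome either way.
$644.7k: above both → same outcome either way.
$631.5k: above both → same outcome either way.
$597.4k: inside the interval → strictly worse (loss $61.5k).
Count: 2.

2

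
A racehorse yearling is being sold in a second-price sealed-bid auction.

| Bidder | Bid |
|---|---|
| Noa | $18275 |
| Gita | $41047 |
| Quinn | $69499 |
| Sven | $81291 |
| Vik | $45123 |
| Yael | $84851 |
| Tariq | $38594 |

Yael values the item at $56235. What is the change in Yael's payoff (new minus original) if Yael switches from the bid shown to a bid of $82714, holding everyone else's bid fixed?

$0

The highest bid among the other bidders is $81291; Yael's bid doesn't change that.
Original bid $84851: Yael is highest, pays the top rival bid $81291; payoff $56235 − $81291 = −$25056.
Alternative bid $82714: Yael is highest, pays the top rival bid $81291; payoff $56235 − $81291 = −$25056.
Change in payoff = −$25056 − (−$25056) = $0.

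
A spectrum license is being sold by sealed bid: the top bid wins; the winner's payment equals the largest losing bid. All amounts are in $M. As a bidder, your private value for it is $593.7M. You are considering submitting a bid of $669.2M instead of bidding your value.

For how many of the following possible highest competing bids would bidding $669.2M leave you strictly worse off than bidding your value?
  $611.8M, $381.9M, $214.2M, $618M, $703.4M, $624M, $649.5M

The deviation hurts exactly when the highest competing bid lies strictly between $593.7M and $669.2M — overbidding then wins at a price above your value.
$611.8M: inside the interval → strictly worse (loss $18.1M).
$381.9M: below both → same outcome either way.
$214.2M: below both → same outcome either way.
$618M: inside the interval → strictly worse (loss $24.3M).
$703.4M: above both → same outcome either way.
$624M: inside the interval → strictly worse (loss $30.3M).
$649.5M: inside the interval → strictly worse (loss $55.8M).
Count: 4.

4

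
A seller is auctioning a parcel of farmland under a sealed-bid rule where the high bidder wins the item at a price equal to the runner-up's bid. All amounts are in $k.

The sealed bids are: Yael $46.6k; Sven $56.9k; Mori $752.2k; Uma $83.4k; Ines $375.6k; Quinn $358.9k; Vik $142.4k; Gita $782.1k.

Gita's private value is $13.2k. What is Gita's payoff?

Highest bid: Gita at $782.1k, so Gita wins.
Second-highest bid: Mori at $752.2k — that is the price the winner pays.
Gita's payoff = value − price = $13.2k − $752.2k = −$739k.

−$739k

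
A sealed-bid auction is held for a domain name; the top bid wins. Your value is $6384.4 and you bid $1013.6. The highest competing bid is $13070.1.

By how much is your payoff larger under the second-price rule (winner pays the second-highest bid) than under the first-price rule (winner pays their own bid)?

Your bid $1013.6 is below $13070.1, so you lose under either rule.
Payoff is $0 in both cases; difference = $0.

$0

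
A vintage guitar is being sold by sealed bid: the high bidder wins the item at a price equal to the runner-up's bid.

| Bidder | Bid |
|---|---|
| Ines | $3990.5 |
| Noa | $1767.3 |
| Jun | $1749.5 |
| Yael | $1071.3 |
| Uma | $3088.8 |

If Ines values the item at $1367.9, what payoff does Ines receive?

−$1720.9

Highest bid: Ines at $3990.5, so Ines wins.
Second-highest bid: Uma at $3088.8 — that is the price the winner pays.
Ines's payoff = value − price = $1367.9 − $3088.8 = −$1720.9.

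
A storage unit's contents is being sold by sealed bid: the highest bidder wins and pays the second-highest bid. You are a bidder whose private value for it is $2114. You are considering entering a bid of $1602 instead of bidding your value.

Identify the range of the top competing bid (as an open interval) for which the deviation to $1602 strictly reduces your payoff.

If the competing bid is below $1602, both bids win at the same price — no difference.
If it is above $2114, both bids lose — no difference.
If it lies strictly between $1602 and $2114, bidding your value wins at a price below your value (positive payoff) while bidding $1602 loses (payoff 0).
So the deviation strictly hurts on the open interval ($1602, $2114).
Because the price is fixed by the runner-up's bid, deviating from your value can only change a good outcome into a bad one — never the reverse.

($1602, $2114)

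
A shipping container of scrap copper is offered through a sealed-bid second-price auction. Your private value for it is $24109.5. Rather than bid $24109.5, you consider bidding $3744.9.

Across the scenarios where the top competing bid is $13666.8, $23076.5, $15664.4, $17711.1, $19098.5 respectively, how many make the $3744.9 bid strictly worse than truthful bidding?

5

The deviation hurts exactly when the highest competing bid lies strictly between $3744.9 and $24109.5 — underbidding then forfeits a profitable win.
$13666.8: inside the interval → strictly worse (loss $10442.7).
$23076.5: inside the interval → strictly worse (loss $1033).
$15664.4: inside the interval → strictly worse (loss $8445.1).
$17711.1: inside the interval → strictly worse (loss $6398.4).
$19098.5: inside the interval → strictly worse (loss $5011).
Count: 5.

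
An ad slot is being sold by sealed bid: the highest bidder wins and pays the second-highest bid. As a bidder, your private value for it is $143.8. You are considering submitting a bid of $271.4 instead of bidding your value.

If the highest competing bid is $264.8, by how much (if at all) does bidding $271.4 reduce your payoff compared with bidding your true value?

Bidding your value $143.8: you lose (since $143.8 < $264.8). Payoff $0.
Bidding $271.4: you win and pay $264.8. Payoff $143.8 − $264.8 = −$121.
The competing bid $264.8 lies between your value and your inflated bid, so overbidding wins an item priced above your value.
Loss from deviating = $0 − (−$121) = $121.
Truthful bidding weakly dominates here: raising your bid can only win items priced above your value, and lowering it can only forfeit items priced below.

$121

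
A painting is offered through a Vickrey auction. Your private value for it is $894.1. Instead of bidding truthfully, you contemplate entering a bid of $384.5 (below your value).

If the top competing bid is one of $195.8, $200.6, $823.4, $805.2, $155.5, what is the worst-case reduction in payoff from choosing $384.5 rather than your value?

$195.8: same outcome either way → loss $0.
$200.6: same outcome either way → loss $0.
$823.4: truthful gives $70.7, deviation gives $0 → loss $70.7.
$805.2: truthful gives $88.9, deviation gives $0 → loss $88.9.
$155.5: same outcome either way → loss $0.
Maximum loss: $88.9.

$88.9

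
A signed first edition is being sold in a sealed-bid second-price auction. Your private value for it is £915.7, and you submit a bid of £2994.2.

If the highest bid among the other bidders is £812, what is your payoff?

Your bid £2994.2 exceeds the highest competing bid £812, so you win.
In a second-price auction the winner pays the second-highest bid, £812.
Payoff = value − price = £915.7 − £812 = £103.7.

£103.7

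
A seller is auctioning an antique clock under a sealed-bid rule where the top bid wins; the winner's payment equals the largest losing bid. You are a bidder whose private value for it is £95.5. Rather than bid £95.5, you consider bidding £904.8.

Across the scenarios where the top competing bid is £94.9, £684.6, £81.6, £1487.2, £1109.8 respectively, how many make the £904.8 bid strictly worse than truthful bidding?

The deviation hurts exactly when the highest competing bid lies strictly between £95.5 and £904.8 — overbidding then wins at a price above your value.
£94.9: below both → same outcome either way.
£684.6: inside the interval → strictly worse (loss £589.1).
£81.6: below both → same outcome either way.
£1487.2: above both → same outcome either way.
£1109.8: above both → same outcome either way.
Count: 1.

1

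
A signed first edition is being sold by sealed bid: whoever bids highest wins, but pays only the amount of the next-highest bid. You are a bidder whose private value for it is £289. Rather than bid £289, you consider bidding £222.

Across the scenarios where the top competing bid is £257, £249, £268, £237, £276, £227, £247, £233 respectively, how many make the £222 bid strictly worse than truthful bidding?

The deviation hurts exactly when the highest competing bid lies strictly between £222 and £289 — underbidding then forfeits a profitable win.
£257: inside the interval → strictly worse (loss £32).
£249: inside the interval → strictly worse (loss £40).
£268: inside the interval → strictly worse (loss £21).
£237: inside the interval → strictly worse (loss £52).
£276: inside the interval → strictly worse (loss £13).
£227: inside the interval → strictly worse (loss £62).
£247: inside the interval → strictly worse (loss £42).
£233: inside the interval → strictly worse (loss £56).
Count: 8.

8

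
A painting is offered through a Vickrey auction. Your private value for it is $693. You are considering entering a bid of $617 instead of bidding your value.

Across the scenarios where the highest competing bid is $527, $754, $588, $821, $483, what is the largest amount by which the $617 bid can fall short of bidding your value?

$0

$527: same outcome either way → loss $0.
$754: same outcome either way → loss $0.
$588: same outcome either way → loss $0.
$821: same outcome either way → loss $0.
$483: same outcome either way → loss $0.
Maximum loss: $0.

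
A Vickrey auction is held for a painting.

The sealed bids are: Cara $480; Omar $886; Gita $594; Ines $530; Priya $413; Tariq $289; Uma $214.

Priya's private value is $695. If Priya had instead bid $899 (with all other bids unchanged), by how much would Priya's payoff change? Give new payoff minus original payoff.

The highest bid among the other bidders is $886; Priya's bid doesn't change that.
Original bid $413: Priya is not highest (top rival bid is $886); payoff $0.
Alternative bid $899: Priya is highest, pays the top rival bid $886; payoff $695 − $886 = −$191.
Change in payoff = −$191 − ($0) = −$191.

−$191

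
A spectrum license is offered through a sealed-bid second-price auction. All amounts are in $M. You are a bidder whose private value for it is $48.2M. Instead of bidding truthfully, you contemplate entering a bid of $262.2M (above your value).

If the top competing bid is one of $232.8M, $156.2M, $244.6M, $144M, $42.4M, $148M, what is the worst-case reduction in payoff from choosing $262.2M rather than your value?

$232.8M: truthful gives $0M, deviation gives −$184.6M → loss $184.6M.
$156.2M: truthful gives $0M, deviation gives −$108M → loss $108M.
$244.6M: truthful gives $0M, deviation gives −$196.4M → loss $196.4M.
$144M: truthful gives $0M, deviation gives −$95.8M → loss $95.8M.
$42.4M: same outcome either way → loss $0M.
$148M: truthful gives $0M, deviation gives −$99.8M → loss $99.8M.
Maximum loss: $196.4M.

$196.4M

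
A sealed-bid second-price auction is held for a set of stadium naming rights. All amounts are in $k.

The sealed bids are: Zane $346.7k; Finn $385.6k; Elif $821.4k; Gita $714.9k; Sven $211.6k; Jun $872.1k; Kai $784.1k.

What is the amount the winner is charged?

$821.4k

Highest bid: Jun at $872.1k, so Jun wins.
Second-highest bid: Elif at $821.4k — that is the price the winner pays.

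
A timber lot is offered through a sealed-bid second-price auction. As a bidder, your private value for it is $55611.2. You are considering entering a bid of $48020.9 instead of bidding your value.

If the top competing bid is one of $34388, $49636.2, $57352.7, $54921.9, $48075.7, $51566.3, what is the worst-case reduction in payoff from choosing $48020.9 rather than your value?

$34388: same outcome either way → loss $0.
$49636.2: truthful gives $5975, deviation gives $0 → loss $5975.
$57352.7: same outcome either way → loss $0.
$54921.9: truthful gives $689.3, deviation gives $0 → loss $689.3.
$48075.7: truthful gives $7535.5, deviation gives $0 → loss $7535.5.
$51566.3: truthful gives $4044.9, deviation gives $0 → loss $4044.9.
Maximum loss: $7535.5.

$7535.5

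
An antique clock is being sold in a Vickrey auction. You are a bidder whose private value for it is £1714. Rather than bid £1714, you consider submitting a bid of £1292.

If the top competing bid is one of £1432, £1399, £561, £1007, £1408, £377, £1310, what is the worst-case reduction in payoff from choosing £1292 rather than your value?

£1432: truthful gives £282, deviation gives £0 → loss £282.
£1399: truthful gives £315, deviation gives £0 → loss £315.
£561: same outcome either way → loss £0.
£1007: same outcome either way → loss £0.
£1408: truthful gives £306, deviation gives £0 → loss £306.
£377: same outcome either way → loss £0.
£1310: truthful gives £404, deviation gives £0 → loss £404.
Maximum loss: £404.

£404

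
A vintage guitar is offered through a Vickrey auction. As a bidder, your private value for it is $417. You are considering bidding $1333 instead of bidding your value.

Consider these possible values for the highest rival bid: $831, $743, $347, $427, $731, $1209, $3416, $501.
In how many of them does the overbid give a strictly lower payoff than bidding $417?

6

The deviation hurts exactly when the highest competing bid lies strictly between $417 and $1333 — overbidding then wins at a price above your value.
$831: inside the interval → strictly worse (loss $414).
$743: inside the interval → strictly worse (loss $326).
$347: below both → same outcome either way.
$427: inside the interval → strictly worse (loss $10).
$731: inside the interval → strictly worse (loss $314).
$1209: inside the interval → strictly worse (loss $792).
$3416: above both → same outcome either way.
$501: inside the interval → strictly worse (loss $84).
Count: 6.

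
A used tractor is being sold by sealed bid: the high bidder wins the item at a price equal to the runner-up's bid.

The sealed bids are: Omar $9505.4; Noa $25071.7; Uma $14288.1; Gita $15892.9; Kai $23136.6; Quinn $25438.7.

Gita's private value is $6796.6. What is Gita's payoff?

$0

Highest bid: Quinn at $25438.7, so Quinn wins.
Second-highest bid: Noa at $25071.7 — that is the price the winner pays.
Gita did not win, so Gita pays nothing and receives nothing: payoff $0.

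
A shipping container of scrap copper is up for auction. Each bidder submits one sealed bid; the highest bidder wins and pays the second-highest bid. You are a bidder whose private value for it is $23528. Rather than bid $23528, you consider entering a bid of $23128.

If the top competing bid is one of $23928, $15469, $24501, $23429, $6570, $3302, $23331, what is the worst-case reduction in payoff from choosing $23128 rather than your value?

$23928: same outcome either way → loss $0.
$15469: same outcome either way → loss $0.
$24501: same outcome either way → loss $0.
$23429: truthful gives $99, deviation gives $0 → loss $99.
$6570: same outcome either way → loss $0.
$3302: same outcome either way → loss $0.
$23331: truthful gives $197, deviation gives $0 → loss $197.
Maximum loss: $197.

$197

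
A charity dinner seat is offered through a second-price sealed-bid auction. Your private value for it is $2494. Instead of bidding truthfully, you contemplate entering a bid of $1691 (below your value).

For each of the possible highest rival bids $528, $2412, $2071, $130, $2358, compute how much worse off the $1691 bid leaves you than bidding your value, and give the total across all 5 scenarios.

The deviation costs you only when the competing bid falls strictly between $1691 and $2494; elsewhere both bids give the same outcome.
$528: outcomes coincide → loss $0.
$2412: truthful payoff $82, deviation payoff $0 → loss $82.
$2071: truthful payoff $423, deviation payoff $0 → loss $423.
$130: outcomes coincide → loss $0.
$2358: truthful payoff $136, deviation payoff $0 → loss $136.
Total loss = $82 + $423 + $136 = $641.

$641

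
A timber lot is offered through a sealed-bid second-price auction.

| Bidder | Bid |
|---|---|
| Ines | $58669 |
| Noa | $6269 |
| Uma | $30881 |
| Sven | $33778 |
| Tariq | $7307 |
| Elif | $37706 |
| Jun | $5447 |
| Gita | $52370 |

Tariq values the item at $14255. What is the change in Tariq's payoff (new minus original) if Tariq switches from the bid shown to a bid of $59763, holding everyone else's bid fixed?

−$44414

The highest bid among the other bidders is $58669; Tariq's bid doesn't change that.
Original bid $7307: Tariq is not highest (top rival bid is $58669); payoff $0.
Alternative bid $59763: Tariq is highest, pays the top rival bid $58669; payoff $14255 − $58669 = −$44414.
Change in payoff = −$44414 − ($0) = −$44414.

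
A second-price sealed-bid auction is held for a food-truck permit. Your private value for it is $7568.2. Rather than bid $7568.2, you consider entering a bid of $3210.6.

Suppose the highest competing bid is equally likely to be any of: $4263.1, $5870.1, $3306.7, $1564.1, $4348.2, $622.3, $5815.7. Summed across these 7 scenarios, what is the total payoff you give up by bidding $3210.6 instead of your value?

$14237.2

The deviation costs you only when the competing bid falls strictly between $3210.6 and $7568.2; elsewhere both bids give the same outcome.
$4263.1: truthful payoff $3305.1, deviation payoff $0 → loss $3305.1.
$5870.1: truthful payoff $1698.1, deviation payoff $0 → loss $1698.1.
$3306.7: truthful payoff $4261.5, deviation payoff $0 → loss $4261.5.
$1564.1: outcomes coincide → loss $0.
$4348.2: truthful payoff $3220, deviation payoff $0 → loss $3220.
$622.3: outcomes coincide → loss $0.
$5815.7: truthful payoff $1752.5, deviation payoff $0 → loss $1752.5.
Total loss = $3305.1 + $1698.1 + $4261.5 + $3220 + $1752.5 = $14237.2.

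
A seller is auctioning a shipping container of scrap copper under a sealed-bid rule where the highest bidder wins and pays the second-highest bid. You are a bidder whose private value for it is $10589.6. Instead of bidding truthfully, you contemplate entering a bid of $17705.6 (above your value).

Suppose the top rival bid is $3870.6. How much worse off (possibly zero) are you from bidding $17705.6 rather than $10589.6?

Bidding your value $10589.6: you win (since $10589.6 > $3870.6) and pay $3870.6. Payoff $6719.
Bidding $17705.6: you win and pay $3870.6. Payoff $10589.6 − $3870.6 = $6719.
Difference = $6719 − $6719 = $0; both bids lead to the same outcome because the competing bid is below both your value and your alternative bid.

$0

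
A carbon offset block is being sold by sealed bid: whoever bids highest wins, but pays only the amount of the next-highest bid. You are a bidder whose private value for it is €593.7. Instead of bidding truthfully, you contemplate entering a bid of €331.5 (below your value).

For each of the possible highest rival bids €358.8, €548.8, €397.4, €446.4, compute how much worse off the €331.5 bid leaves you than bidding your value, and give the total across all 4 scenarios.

The deviation costs you only when the competing bid falls strictly between €331.5 and €593.7; elsewhere both bids give the same outcome.
€358.8: truthful payoff €234.9, deviation payoff €0 → loss €234.9.
€548.8: truthful payoff €44.9, deviation payoff €0 → loss €44.9.
€397.4: truthful payoff €196.3, deviation payoff €0 → loss €196.3.
€446.4: truthful payoff €147.3, deviation payoff €0 → loss €147.3.
Total loss = €234.9 + €44.9 + €196.3 + €147.3 = €623.4.

€623.4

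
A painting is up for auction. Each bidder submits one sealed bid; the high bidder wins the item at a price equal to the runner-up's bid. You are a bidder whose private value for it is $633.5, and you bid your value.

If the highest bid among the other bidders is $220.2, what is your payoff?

$413.3

Your bid $633.5 exceeds the highest competing bid $220.2, so you win.
In a second-price auction the winner pays the second-highest bid, $220.2.
Payoff = value − price = $633.5 − $220.2 = $413.3.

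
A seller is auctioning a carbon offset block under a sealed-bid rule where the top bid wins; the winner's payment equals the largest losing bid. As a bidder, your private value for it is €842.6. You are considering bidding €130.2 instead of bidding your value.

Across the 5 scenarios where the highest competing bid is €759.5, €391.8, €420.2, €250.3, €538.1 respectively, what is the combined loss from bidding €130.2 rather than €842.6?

€1853.1

The deviation costs you only when the competing bid falls strictly between €130.2 and €842.6; elsewhere both bids give the same outcome.
€759.5: truthful payoff €83.1, deviation payoff €0 → loss €83.1.
€391.8: truthful payoff €450.8, deviation payoff €0 → loss €450.8.
€420.2: truthful payoff €422.4, deviation payoff €0 → loss €422.4.
€250.3: truthful payoff €592.3, deviation payoff €0 → loss €592.3.
€538.1: truthful payoff €304.5, deviation payoff €0 → loss €304.5.
Total loss = €83.1 + €450.8 + €422.4 + €592.3 + €304.5 = €1853.1.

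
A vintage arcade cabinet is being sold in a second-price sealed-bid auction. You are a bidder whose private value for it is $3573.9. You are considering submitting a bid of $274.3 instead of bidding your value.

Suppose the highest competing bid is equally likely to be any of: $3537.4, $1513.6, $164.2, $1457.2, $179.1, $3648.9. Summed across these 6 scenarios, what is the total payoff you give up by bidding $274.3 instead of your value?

The deviation costs you only when the competing bid falls strictly between $274.3 and $3573.9; elsewhere both bids give the same outcome.
$3537.4: truthful payoff $36.5, deviation payoff $0 → loss $36.5.
$1513.6: truthful payoff $2060.3, deviation payoff $0 → loss $2060.3.
$164.2: outcomes coincide → loss $0.
$1457.2: truthful payoff $2116.7, deviation payoff $0 → loss $2116.7.
$179.1: outcomes coincide → loss $0.
$3648.9: outcomes coincide → loss $0.
Total loss = $36.5 + $2060.3 + $2116.7 = $4213.5.

$4213.5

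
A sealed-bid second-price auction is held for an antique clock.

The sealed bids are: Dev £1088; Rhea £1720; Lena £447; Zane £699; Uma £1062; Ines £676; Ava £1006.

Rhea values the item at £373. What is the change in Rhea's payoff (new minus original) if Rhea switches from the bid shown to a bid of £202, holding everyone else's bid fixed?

£715

The highest bid among the other bidders is £1088; Rhea's bid doesn't change that.
Original bid £1720: Rhea is highest, pays the top rival bid £1088; payoff £373 − £1088 = −£715.
Alternative bid £202: Rhea is not highest (top rival bid is £1088); payoff £0.
Change in payoff = £0 − (−£715) = £715.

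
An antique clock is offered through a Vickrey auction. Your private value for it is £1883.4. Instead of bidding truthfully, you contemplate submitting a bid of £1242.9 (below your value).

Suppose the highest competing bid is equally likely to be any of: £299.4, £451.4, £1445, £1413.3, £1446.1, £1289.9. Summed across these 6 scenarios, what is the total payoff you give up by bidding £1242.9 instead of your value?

£1939.3

The deviation costs you only when the competing bid falls strictly between £1242.9 and £1883.4; elsewhere both bids give the same outcome.
£299.4: outcomes coincide → loss £0.
£451.4: outcomes coincide → loss £0.
£1445: truthful payoff £438.4, deviation payoff £0 → loss £438.4.
£1413.3: truthful payoff £470.1, deviation payoff £0 → loss £470.1.
£1446.1: truthful payoff £437.3, deviation payoff £0 → loss £437.3.
£1289.9: truthful payoff £593.5, deviation payoff £0 → loss £593.5.
Total loss = £438.4 + £470.1 + £437.3 + £593.5 = £1939.3.
Because the price is fixed by the runner-up's bid, deviating from your value can only change a good outcome into a bad one — never the reverse.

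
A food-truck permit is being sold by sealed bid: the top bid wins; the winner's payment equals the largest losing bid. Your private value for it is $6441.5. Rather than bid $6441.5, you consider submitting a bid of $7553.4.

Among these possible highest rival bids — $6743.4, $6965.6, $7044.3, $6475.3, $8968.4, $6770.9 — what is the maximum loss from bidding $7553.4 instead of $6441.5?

$6743.4: truthful gives $0, deviation gives −$301.9 → loss $301.9.
$6965.6: truthful gives $0, deviation gives −$524.1 → loss $524.1.
$7044.3: truthful gives $0, deviation gives −$602.8 → loss $602.8.
$6475.3: truthful gives $0, deviation gives −$33.8 → loss $33.8.
$8968.4: same outcome either way → loss $0.
$6770.9: truthful gives $0, deviation gives −$329.4 → loss $329.4.
Maximum loss: $602.8.

$602.8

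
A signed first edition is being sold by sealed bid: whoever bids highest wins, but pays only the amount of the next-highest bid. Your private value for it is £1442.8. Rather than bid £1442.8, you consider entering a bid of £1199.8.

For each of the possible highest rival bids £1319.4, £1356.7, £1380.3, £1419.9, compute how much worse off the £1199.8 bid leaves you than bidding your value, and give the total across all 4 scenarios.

The deviation costs you only when the competing bid falls strictly between £1199.8 and £1442.8; elsewhere both bids give the same outcome.
£1319.4: truthful payoff £123.4, deviation payoff £0 → loss £123.4.
£1356.7: truthful payoff £86.1, deviation payoff £0 → loss £86.1.
£1380.3: truthful payoff £62.5, deviation payoff £0 → loss £62.5.
£1419.9: truthful payoff £22.9, deviation payoff £0 → loss £22.9.
Total loss = £123.4 + £86.1 + £62.5 + £22.9 = £294.9.
In a second-price auction your bid sets only whether you win, not what you pay, so bidding your true value is weakly dominant.

£294.9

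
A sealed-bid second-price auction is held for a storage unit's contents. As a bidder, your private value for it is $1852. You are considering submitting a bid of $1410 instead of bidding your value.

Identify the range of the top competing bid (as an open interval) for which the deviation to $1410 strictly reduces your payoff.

($1410, $1852)

If the competing bid is below $1410, both bids win at the same price — no difference.
If it is above $1852, both bids lose — no difference.
If it lies strictly between $1410 and $1852, bidding your value wins at a price below your value (positive payoff) while bidding $1410 loses (payoff 0).
So the deviation strictly hurts on the open interval ($1410, $1852).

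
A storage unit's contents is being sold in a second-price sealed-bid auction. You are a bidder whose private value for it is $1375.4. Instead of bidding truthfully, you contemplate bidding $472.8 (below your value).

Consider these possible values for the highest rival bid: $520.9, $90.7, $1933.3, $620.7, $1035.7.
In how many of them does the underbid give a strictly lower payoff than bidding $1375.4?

3

The deviation hurts exactly when the highest competing bid lies strictly between $472.8 and $1375.4 — underbidding then forfeits a profitable win.
$520.9: inside the interval → strictly worse (loss $854.5).
$90.7: below both → same outcome either way.
$1933.3: above both → same outcome either way.
$620.7: inside the interval → strictly worse (loss $754.7).
$1035.7: inside the interval → strictly worse (loss $339.7).
Count: 3.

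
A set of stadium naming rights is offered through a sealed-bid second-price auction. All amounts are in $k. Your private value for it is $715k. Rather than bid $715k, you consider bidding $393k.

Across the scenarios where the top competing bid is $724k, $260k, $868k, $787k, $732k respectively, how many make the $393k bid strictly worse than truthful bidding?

The deviation hurts exactly when the highest competing bid lies strictly between $393k and $715k — underbidding then forfeits a profitable win.
$724k: above both → same outcome either way.
$260k: below both → same outcome either way.
$868k: above both → same outcome either way.
$787k: above both → same outcome either way.
$732k: above both → same outcome either way.
Count: 0.

0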